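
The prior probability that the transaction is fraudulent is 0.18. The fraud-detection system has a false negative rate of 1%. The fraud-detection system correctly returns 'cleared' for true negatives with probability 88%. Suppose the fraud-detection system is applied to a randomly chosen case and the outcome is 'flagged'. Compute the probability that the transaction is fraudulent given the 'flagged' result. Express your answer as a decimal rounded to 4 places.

Let H be the event that the transaction is fraudulent. P(H) = 0.18, so P(¬H) = 0.82. With E the 'flagged' result, P(E|H) = 0.99 and P(E|¬H) = 0.12.
P(E) = 0.99·0.18 + 0.12·0.82 = 0.17820 + 0.098400 = 0.27660.
By Bayes' theorem, P(H|E) = 0.17820 / 0.27660 = 0.6443.

P(H | E) ≈ 0.6443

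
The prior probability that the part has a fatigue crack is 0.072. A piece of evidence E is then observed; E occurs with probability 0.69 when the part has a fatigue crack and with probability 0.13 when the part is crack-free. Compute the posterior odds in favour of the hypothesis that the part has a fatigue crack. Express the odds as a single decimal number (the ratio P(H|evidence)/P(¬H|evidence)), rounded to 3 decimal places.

Posterior odds ≈ 0.412

Prior odds = 0.072/(1−0.072) = 0.077586.
Likelihood ratio for E = 0.69/0.13 = 5.3077.
Posterior odds = prior odds × LR = 0.41180.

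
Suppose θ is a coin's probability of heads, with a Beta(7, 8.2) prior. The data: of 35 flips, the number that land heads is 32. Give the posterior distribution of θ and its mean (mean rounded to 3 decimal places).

The binomial likelihood is conjugate to the Beta prior: with 32 successes and 3 failures, the posterior is Beta(7+32, 8.2+3) = Beta(39, 11.2).
Posterior mean = α/(α+β) = 39/50.2 = 0.777.

Posterior: Beta(39, 11.2); mean ≈ 0.777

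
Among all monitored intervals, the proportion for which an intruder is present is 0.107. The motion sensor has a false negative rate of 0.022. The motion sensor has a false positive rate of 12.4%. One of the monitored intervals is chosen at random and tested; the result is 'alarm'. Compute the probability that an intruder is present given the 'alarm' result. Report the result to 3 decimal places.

P(H | E) ≈ 0.486

Write H for 'an intruder is present'. Prior odds H:¬H = 0.107/0.893 = 0.11982. For the 'alarm' outcome, the likelihood ratio is 0.978/0.124 = 7.8871.
Posterior odds = 0.11982 × 7.8871 = 0.94504, so P(H|E) = 0.94504/(1+0.94504) = 0.486.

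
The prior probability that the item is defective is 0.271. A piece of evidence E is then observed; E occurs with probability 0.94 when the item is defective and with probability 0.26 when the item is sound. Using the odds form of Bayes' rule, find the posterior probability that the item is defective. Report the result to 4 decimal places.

Prior odds = 0.271/(1−0.271) = 0.37174.
Likelihood ratio for E = 0.94/0.26 = 3.6154.
Posterior odds = prior odds × LR = 1.3440.
Posterior probability = odds/(1+odds) = 1.3440/2.3440 = 0.5734.

Posterior probability ≈ 0.5734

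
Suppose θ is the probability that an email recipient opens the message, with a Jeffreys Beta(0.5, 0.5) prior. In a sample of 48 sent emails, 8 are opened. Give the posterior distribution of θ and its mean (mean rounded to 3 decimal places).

Posterior: Beta(8.5, 40.5); mean ≈ 0.173

The binomial likelihood is conjugate to the Beta prior: with 8 successes and 40 failures, the posterior is Beta(0.5+8, 0.5+40) = Beta(8.5, 40.5).
Posterior mean = α/(α+β) = 8.5/49 = 0.173.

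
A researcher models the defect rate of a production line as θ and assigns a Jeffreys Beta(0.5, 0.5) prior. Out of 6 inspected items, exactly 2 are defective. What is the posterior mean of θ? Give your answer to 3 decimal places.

Posterior mean ≈ 0.357

Observing 2 successes and 4 failures updates Beta(0.5, 0.5) by adding the success and failure counts to the two shape parameters: α = 0.5+2 = 2.5, β = 0.5+4 = 4.5.
Posterior mean = α/(α+β) = 2.5/7 = 0.357.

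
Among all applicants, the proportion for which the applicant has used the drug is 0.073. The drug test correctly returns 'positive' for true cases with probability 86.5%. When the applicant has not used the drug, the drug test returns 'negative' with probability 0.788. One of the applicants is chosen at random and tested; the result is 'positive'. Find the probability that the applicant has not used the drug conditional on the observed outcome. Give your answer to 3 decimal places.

P(¬H | E) ≈ 0.757

Write H for 'the applicant has used the drug'. Prior odds H:¬H = 0.073/0.927 = 0.078749. For the 'positive' outcome, the likelihood ratio is 0.865/0.212 = 4.0802.
Posterior odds = 0.078749 × 4.0802 = 0.32131, so P(H|E) = 0.32131/(1+0.32131) = 0.243. Then P(¬H|E) = 1 − 0.243 = 0.757.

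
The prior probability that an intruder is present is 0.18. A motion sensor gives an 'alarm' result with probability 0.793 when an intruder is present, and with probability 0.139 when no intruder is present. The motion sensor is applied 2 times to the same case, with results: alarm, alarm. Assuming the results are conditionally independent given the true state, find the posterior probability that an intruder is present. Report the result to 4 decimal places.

Posterior P(H) ≈ 0.8772

With H the event that an intruder is present, the joint likelihood of the observed sequence is P(data|H) = 0.793·0.793 = 0.62885 and P(data|¬H) = 0.139·0.139 = 0.019321.
Bayes: P(H|data) = 0.18·0.62885 / (0.18·0.62885 + 0.82·0.019321) = 0.11319/0.12904 = 0.8772.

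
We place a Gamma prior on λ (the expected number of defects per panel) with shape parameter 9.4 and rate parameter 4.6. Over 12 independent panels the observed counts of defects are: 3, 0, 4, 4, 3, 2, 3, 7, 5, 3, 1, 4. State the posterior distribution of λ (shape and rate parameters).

Total count ∑xᵢ = 39 over n = 12 panels.
Gamma is conjugate to the Poisson likelihood: posterior is Gamma(shape = 9.4+39 = 48.4, rate = 4.6+12 = 16.6).

Posterior: Gamma(shape=48.4, rate=16.6)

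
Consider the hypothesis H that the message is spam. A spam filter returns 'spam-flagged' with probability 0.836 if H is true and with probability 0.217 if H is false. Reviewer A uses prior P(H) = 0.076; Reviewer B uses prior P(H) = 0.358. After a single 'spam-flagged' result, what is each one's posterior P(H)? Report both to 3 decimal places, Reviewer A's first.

The likelihood ratio for a 'spam-flagged' result is 0.836/0.217 = 3.8525.
Reviewer A: prior odds 0.076/0.924 = 0.082251; posterior odds 0.31688; posterior probability 0.241.
Reviewer B: prior odds 0.358/0.642 = 0.55763; posterior odds 2.1483; posterior probability 0.682.

Reviewer A: 0.241; Reviewer B: 0.682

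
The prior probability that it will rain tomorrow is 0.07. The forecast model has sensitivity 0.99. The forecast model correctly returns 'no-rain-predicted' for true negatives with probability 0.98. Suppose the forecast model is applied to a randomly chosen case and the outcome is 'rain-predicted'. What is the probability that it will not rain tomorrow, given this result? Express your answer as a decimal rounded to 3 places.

P(¬H | E) ≈ 0.212

Write H for 'it will rain tomorrow'. Prior odds H:¬H = 0.07/0.93 = 0.075269. For the 'rain-predicted' outcome, the likelihood ratio is 0.99/0.02 = 49.500.
Posterior odds = 0.075269 × 49.500 = 3.7258, so P(H|E) = 3.7258/(1+3.7258) = 0.788. Then P(¬H|E) = 1 − 0.788 = 0.212.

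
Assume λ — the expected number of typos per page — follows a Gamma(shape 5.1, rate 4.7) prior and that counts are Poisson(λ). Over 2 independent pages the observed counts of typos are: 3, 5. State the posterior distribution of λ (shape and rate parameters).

Posterior: Gamma(shape=13.1, rate=6.7)

Total count ∑xᵢ = 8 over n = 2 pages.
Gamma is conjugate to the Poisson likelihood: posterior is Gamma(shape = 5.1+8 = 13.1, rate = 4.7+2 = 6.7).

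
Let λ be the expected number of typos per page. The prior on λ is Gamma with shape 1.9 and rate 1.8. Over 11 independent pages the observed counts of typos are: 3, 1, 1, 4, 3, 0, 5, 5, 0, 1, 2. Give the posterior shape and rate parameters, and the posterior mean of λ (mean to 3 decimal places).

The Poisson likelihood adds the total count to the shape and the number of exposure periods to the rate. Here ∑xᵢ = 25 and n = 11, so shape 1.9→26.9 and rate 1.8→12.8.
E[λ | data] = 26.9/12.8 = 2.102.

Posterior: Gamma(shape=26.9, rate=12.8); mean ≈ 2.102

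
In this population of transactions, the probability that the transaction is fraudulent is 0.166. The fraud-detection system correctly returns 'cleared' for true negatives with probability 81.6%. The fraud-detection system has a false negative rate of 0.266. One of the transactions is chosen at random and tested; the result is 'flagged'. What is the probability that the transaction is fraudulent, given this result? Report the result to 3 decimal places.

Let H be the event that the transaction is fraudulent. P(H) = 0.166, so P(¬H) = 0.834. With E the 'flagged' result, P(E|H) = 0.734 and P(E|¬H) = 0.184.
P(E) = 0.734·0.166 + 0.184·0.834 = 0.12184 + 0.15346 = 0.27530.
By Bayes' theorem, P(H|E) = 0.12184 / 0.27530 = 0.443.

P(H | E) ≈ 0.443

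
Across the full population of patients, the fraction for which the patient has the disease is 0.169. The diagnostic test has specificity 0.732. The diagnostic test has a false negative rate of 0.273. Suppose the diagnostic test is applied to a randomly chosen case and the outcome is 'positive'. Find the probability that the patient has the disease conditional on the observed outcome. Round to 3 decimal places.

P(H | E) ≈ 0.356

Write H for 'the patient has the disease'. Prior odds H:¬H = 0.169/0.831 = 0.20337. For the 'positive' outcome, the likelihood ratio is 0.727/0.268 = 2.7127.
Posterior odds = 0.20337 × 2.7127 = 0.55168, so P(H|E) = 0.55168/(1+0.55168) = 0.356.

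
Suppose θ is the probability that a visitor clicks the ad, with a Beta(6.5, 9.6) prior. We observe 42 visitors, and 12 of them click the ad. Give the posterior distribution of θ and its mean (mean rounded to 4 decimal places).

Observing 12 successes and 30 failures updates Beta(6.5, 9.6) by adding the success and failure counts to the two shape parameters: α = 6.5+12 = 18.5, β = 9.6+30 = 39.6.
E[θ | data] = 18.5/(18.5+39.6) = 0.3184.

Posterior: Beta(18.5, 39.6); mean ≈ 0.3184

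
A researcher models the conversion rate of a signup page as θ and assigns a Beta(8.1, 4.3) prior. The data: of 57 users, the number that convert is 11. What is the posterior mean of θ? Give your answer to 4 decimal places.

Observing 11 successes and 46 failures updates Beta(8.1, 4.3) by adding the success and failure counts to the two shape parameters: α = 8.1+11 = 19.1, β = 4.3+46 = 50.3.
Posterior mean = α/(α+β) = 19.1/69.4 = 0.2752.

Posterior mean ≈ 0.2752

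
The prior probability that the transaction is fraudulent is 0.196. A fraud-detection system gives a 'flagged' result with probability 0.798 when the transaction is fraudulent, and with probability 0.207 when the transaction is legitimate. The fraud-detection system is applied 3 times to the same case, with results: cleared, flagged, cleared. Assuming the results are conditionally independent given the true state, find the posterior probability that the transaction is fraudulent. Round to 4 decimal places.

Posterior P(H) ≈ 0.0575

Let H be the event that the transaction is fraudulent; start with P(H) = 0.196. P('flagged'|H) = 0.798, P('flagged'|¬H) = 0.207.
Update on result 1 ('cleared'): P(H) ← 0.202·0.1960 / (0.202·0.1960 + 0.793·0.8040) = 0.039592/0.67716 = 0.0585.
Update on result 2 ('flagged'): P(H) ← 0.798·0.0585 / (0.798·0.0585 + 0.207·0.9415) = 0.046657/0.24155 = 0.1932.
Update on result 3 ('cleared'): P(H) ← 0.202·0.1932 / (0.202·0.1932 + 0.793·0.8068) = 0.039017/0.67885 = 0.0575.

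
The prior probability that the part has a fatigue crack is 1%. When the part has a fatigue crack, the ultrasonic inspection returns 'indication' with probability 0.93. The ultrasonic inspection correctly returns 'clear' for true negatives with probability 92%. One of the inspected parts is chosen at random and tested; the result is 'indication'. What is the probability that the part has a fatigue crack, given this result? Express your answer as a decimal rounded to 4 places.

Write H for 'the part has a fatigue crack'. Prior odds H:¬H = 0.01/0.99 = 0.010101. For the 'indication' outcome, the likelihood ratio is 0.93/0.08 = 11.625.
Posterior odds = 0.010101 × 11.625 = 0.11742, so P(H|E) = 0.11742/(1+0.11742) = 0.1051.

P(H | E) ≈ 0.1051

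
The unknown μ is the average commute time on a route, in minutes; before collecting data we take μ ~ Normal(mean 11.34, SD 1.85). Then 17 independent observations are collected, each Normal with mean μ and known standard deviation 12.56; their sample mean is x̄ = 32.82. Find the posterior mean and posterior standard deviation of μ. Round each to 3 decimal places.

Posterior mean ≈ 17.128; posterior SD ≈ 1.581

Prior precision 1/τ₀² = 1/1.85² = 0.292184; data precision n/σ² = 17/12.56² = 0.107763.
Posterior precision = 0.292184 + 0.107763 = 0.399947, giving posterior SD = 1/√0.399947 = 1.581.
Posterior mean = (0.292184·11.34 + 0.107763·32.82) / 0.399947 = 17.128.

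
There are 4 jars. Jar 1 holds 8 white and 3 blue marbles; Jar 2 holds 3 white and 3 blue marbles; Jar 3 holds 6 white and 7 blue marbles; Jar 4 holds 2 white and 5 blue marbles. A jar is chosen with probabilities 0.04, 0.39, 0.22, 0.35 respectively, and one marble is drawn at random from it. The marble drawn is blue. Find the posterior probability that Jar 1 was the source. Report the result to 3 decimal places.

P(blue|Jar 1) = 0.2727; P(blue|Jar 2) = 0.5; P(blue|Jar 3) = 0.5385; P(blue|Jar 4) = 0.7143.
Prior × likelihood for each source: 0.04·0.2727=0.01091, 0.39·0.5=0.1950, 0.22·0.5385=0.1185, 0.35·0.7143=0.2500. Summing gives P(blue) = 0.57437.
P(Jar 1 | blue) = 0.01091 / 0.57437 = 0.019.

Posterior probability ≈ 0.019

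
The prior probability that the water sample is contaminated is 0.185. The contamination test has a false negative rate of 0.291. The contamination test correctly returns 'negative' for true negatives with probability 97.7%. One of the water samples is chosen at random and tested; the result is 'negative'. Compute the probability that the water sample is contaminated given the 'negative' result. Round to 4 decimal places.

P(H | E) ≈ 0.0633

Let H be the event that the water sample is contaminated. P(H) = 0.185, so P(¬H) = 0.815. With E the 'negative' result, P(E|H) = 0.291 and P(E|¬H) = 0.977.
P(E) = 0.291·0.185 + 0.977·0.815 = 0.053835 + 0.79625 = 0.85009.
By Bayes' theorem, P(H|E) = 0.053835 / 0.85009 = 0.0633.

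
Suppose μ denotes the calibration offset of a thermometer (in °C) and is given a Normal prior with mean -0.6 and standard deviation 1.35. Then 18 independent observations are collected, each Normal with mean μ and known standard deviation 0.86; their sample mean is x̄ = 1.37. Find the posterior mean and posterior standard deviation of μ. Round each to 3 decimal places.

With known σ, the Normal prior is conjugate. Weight on the data is w = (n/σ²)/(n/σ² + 1/τ₀²) = 24.3375/(24.3375+0.548697) = 0.97795.
Posterior mean = w·x̄ + (1−w)·μ₀ = 0.97795·1.37 + 0.022048·-0.6 = 1.327. Posterior variance = 1/(24.3375+0.548697) = 0.0401830, so SD = 0.200.

Posterior mean ≈ 1.327; posterior SD ≈ 0.200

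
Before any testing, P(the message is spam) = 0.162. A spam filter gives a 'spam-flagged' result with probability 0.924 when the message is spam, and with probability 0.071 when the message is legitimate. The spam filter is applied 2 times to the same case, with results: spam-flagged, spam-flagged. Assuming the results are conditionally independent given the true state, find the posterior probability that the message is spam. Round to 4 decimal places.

Posterior P(H) ≈ 0.9704

With H the event that the message is spam, the joint likelihood of the observed sequence is P(data|H) = 0.924·0.924 = 0.85378 and P(data|¬H) = 0.071·0.071 = 0.0050410.
Bayes: P(H|data) = 0.162·0.85378 / (0.162·0.85378 + 0.838·0.0050410) = 0.13831/0.14254 = 0.9704.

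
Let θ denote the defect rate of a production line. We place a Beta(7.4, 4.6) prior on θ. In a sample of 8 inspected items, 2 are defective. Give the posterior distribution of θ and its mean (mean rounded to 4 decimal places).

Observing 2 successes and 6 failures updates Beta(7.4, 4.6) by adding the success and failure counts to the two shape parameters: α = 7.4+2 = 9.4, β = 4.6+6 = 10.6.
E[θ | data] = 9.4/(9.4+10.6) = 0.4700.

Posterior: Beta(9.4, 10.6); mean ≈ 0.4700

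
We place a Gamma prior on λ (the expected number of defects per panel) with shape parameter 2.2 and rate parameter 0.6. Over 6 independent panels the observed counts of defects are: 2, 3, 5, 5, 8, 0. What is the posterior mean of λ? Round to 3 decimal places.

Posterior mean ≈ 3.818

Total count ∑xᵢ = 23 over n = 6 panels.
Gamma is conjugate to the Poisson likelihood: posterior is Gamma(shape = 2.2+23 = 25.2, rate = 0.6+6 = 6.6).
Posterior mean = shape/rate = 25.2/6.6 = 3.818.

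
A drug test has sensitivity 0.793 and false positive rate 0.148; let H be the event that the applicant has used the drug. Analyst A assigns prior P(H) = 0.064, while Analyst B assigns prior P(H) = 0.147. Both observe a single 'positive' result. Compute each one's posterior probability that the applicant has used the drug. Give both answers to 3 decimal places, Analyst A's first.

The likelihood ratio for a 'positive' result is 0.793/0.148 = 5.3581.
Analyst A: prior odds 0.064/0.936 = 0.068376; posterior odds 0.36637; posterior probability 0.268.
Analyst B: prior odds 0.147/0.853 = 0.17233; posterior odds 0.92338; posterior probability 0.480.

Analyst A: 0.268; Analyst B: 0.480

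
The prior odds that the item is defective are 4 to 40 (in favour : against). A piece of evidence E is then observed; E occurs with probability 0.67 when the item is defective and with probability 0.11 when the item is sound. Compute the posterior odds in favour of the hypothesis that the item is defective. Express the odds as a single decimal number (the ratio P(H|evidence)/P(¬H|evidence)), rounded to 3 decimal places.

Prior odds = 4/40 = 0.10000. In log-odds, ln(0.10000) = -2.3026.
Add log likelihood ratio: ln(6.0909) = 1.8068.
Posterior log-odds = -0.49579, so posterior odds = exp(-0.49579) = 0.60909.

Posterior odds ≈ 0.609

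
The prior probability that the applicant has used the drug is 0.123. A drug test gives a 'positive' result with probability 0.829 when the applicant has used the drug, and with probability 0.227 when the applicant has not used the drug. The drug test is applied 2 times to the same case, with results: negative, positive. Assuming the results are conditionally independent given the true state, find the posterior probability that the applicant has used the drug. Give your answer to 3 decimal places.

Let H be the event that the applicant has used the drug; start with P(H) = 0.123. P('positive'|H) = 0.829, P('positive'|¬H) = 0.227.
Update on result 1 ('negative'): P(H) ← 0.171·0.1230 / (0.171·0.1230 + 0.773·0.8770) = 0.021033/0.69895 = 0.0301.
Update on result 2 ('positive'): P(H) ← 0.829·0.0301 / (0.829·0.0301 + 0.227·0.9699) = 0.024946/0.24512 = 0.1018.

Posterior P(H) ≈ 0.102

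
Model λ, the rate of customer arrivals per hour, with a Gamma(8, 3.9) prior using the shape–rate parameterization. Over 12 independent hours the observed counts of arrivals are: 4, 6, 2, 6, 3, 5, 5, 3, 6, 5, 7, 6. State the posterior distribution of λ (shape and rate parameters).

Total count ∑xᵢ = 58 over n = 12 hours.
Gamma is conjugate to the Poisson likelihood: posterior is Gamma(shape = 8+58 = 66, rate = 3.9+12 = 15.9).

Posterior: Gamma(shape=66, rate=15.9)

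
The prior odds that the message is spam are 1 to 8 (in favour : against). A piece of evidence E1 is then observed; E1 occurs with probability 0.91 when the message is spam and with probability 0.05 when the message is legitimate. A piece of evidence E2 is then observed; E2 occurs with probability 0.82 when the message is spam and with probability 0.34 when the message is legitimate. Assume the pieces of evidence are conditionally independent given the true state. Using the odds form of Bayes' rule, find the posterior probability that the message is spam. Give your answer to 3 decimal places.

Posterior probability ≈ 0.846

Prior odds = 1/8 = 0.12500.
Likelihood ratio for E1 = 0.91/0.05 = 18.200.
Likelihood ratio for E2 = 0.82/0.34 = 2.4118.
Posterior odds = prior odds × LR₁ × LR₂ = 5.4868.
Posterior probability = odds/(1+odds) = 5.4868/6.4868 = 0.846.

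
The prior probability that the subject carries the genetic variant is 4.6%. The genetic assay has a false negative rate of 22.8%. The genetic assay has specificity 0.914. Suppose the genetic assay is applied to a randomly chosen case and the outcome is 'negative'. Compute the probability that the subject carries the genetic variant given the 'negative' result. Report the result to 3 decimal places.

Write H for 'the subject carries the genetic variant'. Prior odds H:¬H = 0.046/0.954 = 0.048218. For the 'negative' outcome, the likelihood ratio is 0.228/0.914 = 0.24945.
Posterior odds = 0.048218 × 0.24945 = 0.012028, so P(H|E) = 0.012028/(1+0.012028) = 0.012.

P(H | E) ≈ 0.012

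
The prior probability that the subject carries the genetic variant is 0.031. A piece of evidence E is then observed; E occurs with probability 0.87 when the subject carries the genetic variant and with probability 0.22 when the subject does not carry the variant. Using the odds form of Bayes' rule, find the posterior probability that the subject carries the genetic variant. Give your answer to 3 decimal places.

Prior odds = 0.031/(1−0.031) = 0.031992. In log-odds, ln(0.031992) = -3.4423.
Add log likelihood ratio: ln(3.9545) = 1.3749.
Posterior log-odds = -2.0674, so posterior odds = exp(-2.0674) = 0.12651. Converting, P(H|E) = 0.12651/1.1265 = 0.112.

Posterior probability ≈ 0.112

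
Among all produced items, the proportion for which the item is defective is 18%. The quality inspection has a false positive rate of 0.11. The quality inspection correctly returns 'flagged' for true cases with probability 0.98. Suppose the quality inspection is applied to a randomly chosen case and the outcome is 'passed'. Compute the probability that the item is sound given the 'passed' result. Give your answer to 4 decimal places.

Let H be the event that the item is defective. P(H) = 0.18, so P(¬H) = 0.82. With E the 'passed' result, P(E|H) = 0.02 and P(E|¬H) = 0.89.
P(E) = 0.02·0.18 + 0.89·0.82 = 0.0036000 + 0.72980 = 0.73340.
By Bayes' theorem, P(H|E) = 0.0036000 / 0.73340 = 0.0049. Hence P(¬H|E) = 1 − 0.0049 = 0.9951.

P(¬H | E) ≈ 0.9951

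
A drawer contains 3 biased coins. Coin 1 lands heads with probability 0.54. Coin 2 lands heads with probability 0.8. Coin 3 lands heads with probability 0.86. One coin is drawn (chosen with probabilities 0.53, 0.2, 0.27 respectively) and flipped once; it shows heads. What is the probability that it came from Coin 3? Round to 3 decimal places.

P(heads|C1) = 0.54; P(heads|C2) = 0.8; P(heads|C3) = 0.86.
Prior × likelihood for each source: 0.53·0.54=0.2862, 0.2·0.8=0.1600, 0.27·0.86=0.2322. Summing gives P(heads) = 0.67840.
P(Coin 3 | heads) = 0.2322 / 0.67840 = 0.342.

Posterior probability ≈ 0.342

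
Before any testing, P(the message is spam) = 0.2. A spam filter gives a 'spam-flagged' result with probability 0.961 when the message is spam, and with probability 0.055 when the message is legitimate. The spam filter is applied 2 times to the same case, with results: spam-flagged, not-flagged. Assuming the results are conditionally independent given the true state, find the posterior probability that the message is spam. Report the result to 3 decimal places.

Posterior P(H) ≈ 0.153

Let H be the event that the message is spam; start with P(H) = 0.2. P('spam-flagged'|H) = 0.961, P('spam-flagged'|¬H) = 0.055.
Update on result 1 ('spam-flagged'): P(H) ← 0.961·0.2000 / (0.961·0.2000 + 0.055·0.8000) = 0.19220/0.23620 = 0.8137.
Update on result 2 ('not-flagged'): P(H) ← 0.039·0.8137 / (0.039·0.8137 + 0.945·0.1863) = 0.031735/0.20777 = 0.1527.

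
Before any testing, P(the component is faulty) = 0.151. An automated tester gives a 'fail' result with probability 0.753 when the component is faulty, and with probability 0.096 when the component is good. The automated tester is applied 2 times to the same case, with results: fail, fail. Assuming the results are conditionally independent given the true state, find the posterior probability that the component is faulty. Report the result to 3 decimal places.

Posterior P(H) ≈ 0.916

Let H be the event that the component is faulty; start with P(H) = 0.151. P('fail'|H) = 0.753, P('fail'|¬H) = 0.096.
Update on result 1 ('fail'): P(H) ← 0.753·0.1510 / (0.753·0.1510 + 0.096·0.8490) = 0.11370/0.19521 = 0.5825.
Update on result 2 ('fail'): P(H) ← 0.753·0.5825 / (0.753·0.5825 + 0.096·0.4175) = 0.43860/0.47869 = 0.9163.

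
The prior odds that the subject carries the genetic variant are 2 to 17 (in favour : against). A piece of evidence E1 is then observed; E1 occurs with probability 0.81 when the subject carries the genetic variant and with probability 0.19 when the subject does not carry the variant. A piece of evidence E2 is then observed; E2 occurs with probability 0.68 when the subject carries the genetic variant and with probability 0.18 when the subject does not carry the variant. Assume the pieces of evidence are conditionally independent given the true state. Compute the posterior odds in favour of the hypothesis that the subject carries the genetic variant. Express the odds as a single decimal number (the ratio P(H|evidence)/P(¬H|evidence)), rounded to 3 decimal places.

Prior odds = 2/17 = 0.11765. In log-odds, ln(0.11765) = -2.1401.
Add log likelihood ratios: ln(4.2632) + ln(3.7778) = 2.7791.
Posterior log-odds = 0.63908, so posterior odds = exp(0.63908) = 1.8947.

Posterior odds ≈ 1.895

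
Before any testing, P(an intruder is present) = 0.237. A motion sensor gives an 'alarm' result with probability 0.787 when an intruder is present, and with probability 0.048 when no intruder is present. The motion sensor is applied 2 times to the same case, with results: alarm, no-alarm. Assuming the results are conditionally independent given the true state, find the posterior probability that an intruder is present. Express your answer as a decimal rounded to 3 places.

Posterior P(H) ≈ 0.533

Let H be the event that an intruder is present; start with P(H) = 0.237. P('alarm'|H) = 0.787, P('alarm'|¬H) = 0.048.
Update on result 1 ('alarm'): P(H) ← 0.787·0.2370 / (0.787·0.2370 + 0.048·0.7630) = 0.18652/0.22314 = 0.8359.
Update on result 2 ('no-alarm'): P(H) ← 0.213·0.8359 / (0.213·0.8359 + 0.952·0.1641) = 0.17804/0.33429 = 0.5326.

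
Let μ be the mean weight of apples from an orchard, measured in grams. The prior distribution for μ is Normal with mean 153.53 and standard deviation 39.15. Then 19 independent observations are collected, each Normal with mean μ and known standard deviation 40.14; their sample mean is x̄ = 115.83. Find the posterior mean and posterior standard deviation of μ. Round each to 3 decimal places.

With known σ, the Normal prior is conjugate. Weight on the data is w = (n/σ²)/(n/σ² + 1/τ₀²) = 0.0117923/(0.0117923+0.00065243) = 0.94757.
Posterior mean = w·x̄ + (1−w)·μ₀ = 0.94757·115.83 + 0.052426·153.53 = 117.806. Posterior variance = 1/(0.0117923+0.00065243) = 80.3552, so SD = 8.964.

Posterior mean ≈ 117.806; posterior SD ≈ 8.964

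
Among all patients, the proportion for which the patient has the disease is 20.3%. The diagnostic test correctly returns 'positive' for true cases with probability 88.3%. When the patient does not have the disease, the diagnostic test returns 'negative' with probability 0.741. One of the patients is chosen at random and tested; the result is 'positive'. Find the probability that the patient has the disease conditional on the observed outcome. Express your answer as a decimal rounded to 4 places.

Write H for 'the patient has the disease'. Prior odds H:¬H = 0.203/0.797 = 0.25471. For the 'positive' outcome, the likelihood ratio is 0.883/0.259 = 3.4093.
Posterior odds = 0.25471 × 3.4093 = 0.86836, so P(H|E) = 0.86836/(1+0.86836) = 0.4648.

P(H | E) ≈ 0.4648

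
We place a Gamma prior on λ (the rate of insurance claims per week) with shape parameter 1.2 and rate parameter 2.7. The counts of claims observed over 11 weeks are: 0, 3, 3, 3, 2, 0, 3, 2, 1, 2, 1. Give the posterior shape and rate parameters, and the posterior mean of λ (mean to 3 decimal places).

Posterior: Gamma(shape=21.2, rate=13.7); mean ≈ 1.547

Total count ∑xᵢ = 20 over n = 11 weeks.
Gamma is conjugate to the Poisson likelihood: posterior is Gamma(shape = 1.2+20 = 21.2, rate = 2.7+11 = 13.7).
E[λ | data] = 21.2/13.7 = 1.547.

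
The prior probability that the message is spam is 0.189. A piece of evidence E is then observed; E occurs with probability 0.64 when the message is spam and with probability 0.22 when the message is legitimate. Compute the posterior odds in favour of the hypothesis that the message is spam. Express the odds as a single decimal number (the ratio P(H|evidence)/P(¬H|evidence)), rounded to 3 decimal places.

Prior odds = 0.189/(1−0.189) = 0.23305. In log-odds, ln(0.23305) = -1.4565.
Add log likelihood ratio: ln(2.9091) = 1.0678.
Posterior log-odds = -0.38868, so posterior odds = exp(-0.38868) = 0.67795.

Posterior odds ≈ 0.678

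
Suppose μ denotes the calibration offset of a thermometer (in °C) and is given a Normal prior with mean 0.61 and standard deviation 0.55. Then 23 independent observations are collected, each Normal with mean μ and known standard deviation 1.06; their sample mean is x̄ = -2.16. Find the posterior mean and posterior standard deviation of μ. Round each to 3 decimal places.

Prior precision 1/τ₀² = 1/0.55² = 3.30579; data precision n/σ² = 23/1.06² = 20.4699.
Posterior precision = 3.30579 + 20.4699 = 23.7757, giving posterior SD = 1/√23.7757 = 0.205.
Posterior mean = (3.30579·0.61 + 20.4699·-2.16) / 23.7757 = -1.775.

Posterior mean ≈ -1.775; posterior SD ≈ 0.205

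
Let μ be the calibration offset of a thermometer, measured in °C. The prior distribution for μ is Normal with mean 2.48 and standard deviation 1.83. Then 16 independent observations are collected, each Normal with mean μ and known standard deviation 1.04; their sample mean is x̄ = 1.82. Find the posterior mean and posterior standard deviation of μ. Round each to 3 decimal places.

Posterior mean ≈ 1.833; posterior SD ≈ 0.257

Prior precision 1/τ₀² = 1/1.83² = 0.298606; data precision n/σ² = 16/1.04² = 14.7929.
Posterior precision = 0.298606 + 14.7929 = 15.0915, giving posterior SD = 1/√15.0915 = 0.257.
Posterior mean = (0.298606·2.48 + 14.7929·1.82) / 15.0915 = 1.833.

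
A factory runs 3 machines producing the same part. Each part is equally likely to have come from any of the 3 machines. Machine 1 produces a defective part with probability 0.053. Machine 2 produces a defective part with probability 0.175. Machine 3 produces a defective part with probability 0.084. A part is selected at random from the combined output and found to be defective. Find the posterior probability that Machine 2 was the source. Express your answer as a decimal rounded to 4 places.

P(defective|M1) = 0.053; P(defective|M2) = 0.175; P(defective|M3) = 0.084.
Prior × likelihood for each source: 0.333333·0.053=0.01767, 0.333333·0.175=0.05833, 0.333333·0.084=0.02800. Summing gives P(defective) = 0.10400.
P(Machine 2 | defective) = 0.05833 / 0.10400 = 0.5609.

Posterior probability ≈ 0.5609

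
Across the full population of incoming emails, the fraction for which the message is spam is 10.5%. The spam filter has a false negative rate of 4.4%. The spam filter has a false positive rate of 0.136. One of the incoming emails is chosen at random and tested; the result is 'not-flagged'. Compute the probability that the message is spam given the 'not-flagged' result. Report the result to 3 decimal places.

P(H | E) ≈ 0.006

Let H be the event that the message is spam. P(H) = 0.105, so P(¬H) = 0.895. With E the 'not-flagged' result, P(E|H) = 0.044 and P(E|¬H) = 0.864.
P(E) = 0.044·0.105 + 0.864·0.895 = 0.0046200 + 0.77328 = 0.77790.
By Bayes' theorem, P(H|E) = 0.0046200 / 0.77790 = 0.006.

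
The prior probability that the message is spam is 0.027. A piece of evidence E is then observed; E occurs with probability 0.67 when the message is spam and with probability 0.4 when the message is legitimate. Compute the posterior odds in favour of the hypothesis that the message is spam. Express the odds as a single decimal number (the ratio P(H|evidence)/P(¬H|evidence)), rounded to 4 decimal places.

Prior odds = 0.027/(1−0.027) = 0.027749.
Likelihood ratio for E = 0.67/0.4 = 1.6750.
Posterior odds = prior odds × LR = 0.046480.

Posterior odds ≈ 0.0465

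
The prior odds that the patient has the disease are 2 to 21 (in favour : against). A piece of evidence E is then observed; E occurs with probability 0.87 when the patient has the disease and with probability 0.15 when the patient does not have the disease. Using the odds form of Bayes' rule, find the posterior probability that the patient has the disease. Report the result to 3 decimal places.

Posterior probability ≈ 0.356

Prior odds = 2/21 = 0.095238. In log-odds, ln(0.095238) = -2.3514.
Add log likelihood ratio: ln(5.8000) = 1.7579.
Posterior log-odds = -0.59352, so posterior odds = exp(-0.59352) = 0.55238. Converting, P(H|E) = 0.55238/1.5524 = 0.356.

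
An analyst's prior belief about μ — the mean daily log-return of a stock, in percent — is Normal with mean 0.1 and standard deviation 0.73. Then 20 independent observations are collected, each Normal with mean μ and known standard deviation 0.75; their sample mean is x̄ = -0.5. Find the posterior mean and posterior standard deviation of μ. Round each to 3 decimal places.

Prior precision 1/τ₀² = 1/0.73² = 1.87652; data precision n/σ² = 20/0.75² = 35.5556.
Posterior precision = 1.87652 + 35.5556 = 37.4321, giving posterior SD = 1/√37.4321 = 0.163.
Posterior mean = (1.87652·0.1 + 35.5556·-0.5) / 37.4321 = -0.470.

Posterior mean ≈ -0.470; posterior SD ≈ 0.163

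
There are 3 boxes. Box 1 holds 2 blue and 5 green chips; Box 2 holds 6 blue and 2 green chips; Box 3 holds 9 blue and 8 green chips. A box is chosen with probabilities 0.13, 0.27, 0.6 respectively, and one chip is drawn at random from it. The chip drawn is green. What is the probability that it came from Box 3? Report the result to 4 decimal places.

Posterior probability ≈ 0.6378

Tabulate prior·likelihood by source: [1] prior 0.13, lik 0.7143, product 0.09286; [2] prior 0.27, lik 0.25, product 0.06750; [3] prior 0.6, lik 0.4706, product 0.2824.
Normalizing constant = 0.44271; the posterior for Box 3 is its product over the sum, 0.2824/0.44271 = 0.6378.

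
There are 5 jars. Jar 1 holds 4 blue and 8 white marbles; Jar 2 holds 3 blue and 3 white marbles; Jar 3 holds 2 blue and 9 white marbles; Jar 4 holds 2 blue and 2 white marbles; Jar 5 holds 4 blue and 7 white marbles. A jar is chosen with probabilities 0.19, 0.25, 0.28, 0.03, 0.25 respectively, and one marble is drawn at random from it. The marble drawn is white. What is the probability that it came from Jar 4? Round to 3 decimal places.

Posterior probability ≈ 0.023

P(white|Jar 1) = 0.6667; P(white|Jar 2) = 0.5; P(white|Jar 3) = 0.8182; P(white|Jar 4) = 0.5; P(white|Jar 5) = 0.6364.
Prior × likelihood for each source: 0.19·0.6667=0.1267, 0.25·0.5=0.1250, 0.28·0.8182=0.2291, 0.03·0.5=0.01500, 0.25·0.6364=0.1591. Summing gives P(white) = 0.65485.
P(Jar 4 | white) = 0.01500 / 0.65485 = 0.023.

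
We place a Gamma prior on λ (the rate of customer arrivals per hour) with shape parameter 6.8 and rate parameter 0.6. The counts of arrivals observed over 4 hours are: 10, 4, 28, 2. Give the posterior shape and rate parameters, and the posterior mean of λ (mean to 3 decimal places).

Total count ∑xᵢ = 44 over n = 4 hours.
Gamma is conjugate to the Poisson likelihood: posterior is Gamma(shape = 6.8+44 = 50.8, rate = 0.6+4 = 4.6).
E[λ | data] = 50.8/4.6 = 11.043.

Posterior: Gamma(shape=50.8, rate=4.6); mean ≈ 11.043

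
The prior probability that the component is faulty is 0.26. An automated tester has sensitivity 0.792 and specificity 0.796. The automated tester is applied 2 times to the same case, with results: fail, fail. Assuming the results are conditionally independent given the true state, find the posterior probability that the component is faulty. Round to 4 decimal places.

With H the event that the component is faulty, the joint likelihood of the observed sequence is P(data|H) = 0.792·0.792 = 0.62726 and P(data|¬H) = 0.204·0.204 = 0.041616.
Bayes: P(H|data) = 0.26·0.62726 / (0.26·0.62726 + 0.74·0.041616) = 0.16309/0.19388 = 0.8412.

Posterior P(H) ≈ 0.8412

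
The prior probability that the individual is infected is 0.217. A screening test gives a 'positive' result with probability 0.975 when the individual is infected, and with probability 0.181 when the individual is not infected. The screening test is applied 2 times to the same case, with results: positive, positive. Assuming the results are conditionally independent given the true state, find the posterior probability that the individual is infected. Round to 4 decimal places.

Let H be the event that the individual is infected; start with P(H) = 0.217. P('positive'|H) = 0.975, P('positive'|¬H) = 0.181.
Update on result 1 ('positive'): P(H) ← 0.975·0.2170 / (0.975·0.2170 + 0.181·0.7830) = 0.21157/0.35330 = 0.5989.
Update on result 2 ('positive'): P(H) ← 0.975·0.5989 / (0.975·0.5989 + 0.181·0.4011) = 0.58389/0.65649 = 0.8894.

Posterior P(H) ≈ 0.8894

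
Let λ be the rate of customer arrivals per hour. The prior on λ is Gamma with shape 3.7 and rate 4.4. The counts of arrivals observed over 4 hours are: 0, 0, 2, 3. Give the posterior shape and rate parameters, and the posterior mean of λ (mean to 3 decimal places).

Posterior: Gamma(shape=8.7, rate=8.4); mean ≈ 1.036

Total count ∑xᵢ = 5 over n = 4 hours.
Gamma is conjugate to the Poisson likelihood: posterior is Gamma(shape = 3.7+5 = 8.7, rate = 4.4+4 = 8.4).
E[λ | data] = 8.7/8.4 = 1.036.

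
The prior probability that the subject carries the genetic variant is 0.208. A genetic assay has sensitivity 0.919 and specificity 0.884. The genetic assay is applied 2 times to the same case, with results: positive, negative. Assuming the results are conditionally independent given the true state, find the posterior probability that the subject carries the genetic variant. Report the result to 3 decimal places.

With H the event that the subject carries the genetic variant, the joint likelihood of the observed sequence is P(data|H) = 0.919·0.081 = 0.074439 and P(data|¬H) = 0.116·0.884 = 0.10254.
Bayes: P(H|data) = 0.208·0.074439 / (0.208·0.074439 + 0.792·0.10254) = 0.015483/0.096698 = 0.1601.

Posterior P(H) ≈ 0.160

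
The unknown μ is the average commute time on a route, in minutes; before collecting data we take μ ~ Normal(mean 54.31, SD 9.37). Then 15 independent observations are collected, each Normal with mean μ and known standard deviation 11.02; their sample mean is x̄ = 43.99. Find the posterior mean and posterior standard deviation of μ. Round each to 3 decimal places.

Posterior mean ≈ 44.861; posterior SD ≈ 2.723

With known σ, the Normal prior is conjugate. Weight on the data is w = (n/σ²)/(n/σ² + 1/τ₀²) = 0.123517/(0.123517+0.0113899) = 0.91557.
Posterior mean = w·x̄ + (1−w)·μ₀ = 0.91557·43.99 + 0.084428·54.31 = 44.861. Posterior variance = 1/(0.123517+0.0113899) = 7.41250, so SD = 2.723.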